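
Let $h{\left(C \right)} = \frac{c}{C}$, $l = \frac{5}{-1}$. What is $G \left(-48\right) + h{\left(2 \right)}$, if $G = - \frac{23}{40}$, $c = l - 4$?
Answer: $\frac{231}{10} \approx 23.1$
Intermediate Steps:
$l = -5$ ($l = 5 \left(-1\right) = -5$)
$c = -9$ ($c = -5 - 4 = -9$)
$G = - \frac{23}{40}$ ($G = \left(-23\right) \frac{1}{40} = - \frac{23}{40} \approx -0.575$)
$h{\left(C \right)} = - \frac{9}{C}$
$G \left(-48\right) + h{\left(2 \right)} = \left(- \frac{23}{40}\right) \left(-48\right) - \frac{9}{2} = \frac{138}{5} - \frac{9}{2} = \frac{231}{10}$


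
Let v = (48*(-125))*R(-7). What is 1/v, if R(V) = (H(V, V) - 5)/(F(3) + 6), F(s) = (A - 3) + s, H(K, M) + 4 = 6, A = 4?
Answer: 1/1800 ≈ 0.00055556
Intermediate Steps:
H(K, M) = 2 (H(K, M) = -4 + 6 = 2)
F(s) = 1 + s (F(s) = (4 - 3) + s = 1 + s)
R(V) = -3/10 (R(V) = (2 - 5)/((1 + 3) + 6) = -3/(4 + 6) = -3/10)
v = 1800 (v = (48*(-125))*(-3/10) = -6000*(-3/10) = 1800)
1/v = 1/1800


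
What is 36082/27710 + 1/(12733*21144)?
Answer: 16806630583/12907037640 ≈ 1.3021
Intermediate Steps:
36082/27710 + 1/(12733*21144) = 36082*(1/27710) + (1/12733)*(1/21144) = 18041/13855 + 1/269226552 = 16806630583/12907037640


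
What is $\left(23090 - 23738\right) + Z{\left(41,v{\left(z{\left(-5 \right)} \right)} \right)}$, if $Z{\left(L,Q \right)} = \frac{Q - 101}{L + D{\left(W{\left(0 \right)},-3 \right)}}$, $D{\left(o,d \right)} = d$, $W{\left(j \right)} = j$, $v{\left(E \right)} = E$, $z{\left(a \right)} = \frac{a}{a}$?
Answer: $- \frac{12362}{19} \approx -650.63$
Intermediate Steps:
$z{\left(a \right)} = 1$
$Z{\left(L,Q \right)} = \frac{-101 + Q}{-3 + L}$ ($Z{\left(L,Q \right)} = \frac{Q - 101}{L - 3} = \frac{-101 + Q}{-3 + L}$)
$\left(23090 - 23738\right) + Z{\left(41,v{\left(z{\left(-5 \right)} \right)} \right)} = \left(23090 - 23738\right) + \frac{-101 + 1}{-3 + 41} = -648 + \frac{1}{38} \left(-100\right) = -648 - \frac{50}{19} = - \frac{12362}{19}$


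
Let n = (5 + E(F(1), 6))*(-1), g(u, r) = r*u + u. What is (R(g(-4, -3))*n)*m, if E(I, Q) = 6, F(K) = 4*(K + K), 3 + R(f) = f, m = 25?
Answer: -1375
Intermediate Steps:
g(u, r) = u + r*u
R(f) = -3 + f
F(K) = 8*K (F(K) = 4*(2*K) = 8*K)
n = -11 (n = (5 + 6)*(-1) = 11*(-1) = -11)
(R(g(-4, -3))*n)*m = ((-3 - 4*(1 - 3))*(-11))*25 = ((-3 - 4*(-2))*(-11))*25 = ((-3 + 8)*(-11))*25 = (5*(-11))*25 = -55*25 = -1375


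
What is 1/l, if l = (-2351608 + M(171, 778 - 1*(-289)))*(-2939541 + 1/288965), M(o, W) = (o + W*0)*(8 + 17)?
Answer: 288965/1993882077852074312 ≈ 1.4493e-13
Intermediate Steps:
M(o, W) = 25*o (M(o, W) = (o + 0)*25 = o*25 = 25*o)
l = 1993882077852074312/288965 (l = (-2351608 + 25*171)*(-2939541 + 1/288965) = (-2351608 + 4275)*(-2939541 + 1/288965) = -2347333*(-849424465064/288965) = 1993882077852074312/288965 ≈ 6.9001e+12)
1/l = 1/(1993882077852074312/288965) = 288965/1993882077852074312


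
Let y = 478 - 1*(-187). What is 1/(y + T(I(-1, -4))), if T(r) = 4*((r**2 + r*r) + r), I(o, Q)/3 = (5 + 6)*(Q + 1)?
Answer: 1/78677 ≈ 1.2710e-5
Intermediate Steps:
I(o, Q) = 33 + 33*Q (I(o, Q) = 3*((5 + 6)*(Q + 1)) = 3*(11*(1 + Q)) = 3*(11 + 11*Q) = 33 + 33*Q)
T(r) = 4*r + 8*r**2 (T(r) = 4*((r**2 + r**2) + r) = 4*(2*r**2 + r) = 4*(r + 2*r**2) = 4*r + 8*r**2)
y = 665 (y = 478 + 187 = 665)
1/(y + T(I(-1, -4))) = 1/(665 + 4*(33 + 33*(-4))*(1 + 2*(33 + 33*(-4)))) = 1/(665 + 4*(33 - 132)*(1 + 2*(33 - 132))) = 1/(665 + 4*(-99)*(1 + 2*(-99))) = 1/(665 + 4*(-99)*(1 - 198)) = 1/(665 + 4*(-99)*(-197)) = 1/(665 + 78012) = 1/78677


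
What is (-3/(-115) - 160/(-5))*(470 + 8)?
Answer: 1760474/115 ≈ 15308.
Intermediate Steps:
(-3/(-115) - 160/(-5))*(470 + 8) = (-3*(-1/115) - 160*(-⅕))*478 = (3/115 + 32)*478 = (3683/115)*478 = 1760474/115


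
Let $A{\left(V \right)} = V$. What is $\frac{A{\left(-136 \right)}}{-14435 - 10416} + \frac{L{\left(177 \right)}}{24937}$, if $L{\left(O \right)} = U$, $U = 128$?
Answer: $\frac{6572360}{619709387} \approx 0.010606$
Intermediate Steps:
$L{\left(O \right)} = 128$
$\frac{A{\left(-136 \right)}}{-14435 - 10416} + \frac{L{\left(177 \right)}}{24937} = - \frac{136}{-14435 - 10416} + \frac{128}{24937} = - \frac{136}{-14435 - 10416} + 128 \cdot \frac{1}{24937} = - \frac{136}{-24851} + \frac{128}{24937} = \left(-136\right) \left(- \frac{1}{24851}\right) + \frac{128}{24937} = \frac{136}{24851} + \frac{128}{24937} = \frac{6572360}{619709387}$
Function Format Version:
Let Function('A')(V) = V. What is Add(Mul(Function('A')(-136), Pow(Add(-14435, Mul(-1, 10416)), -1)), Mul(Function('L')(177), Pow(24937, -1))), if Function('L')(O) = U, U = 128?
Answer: Rational(6572360, 619709387) ≈ 0.010606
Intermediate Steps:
Function('L')(O) = 128
Add(Mul(Function('A')(-136), Pow(Add(-14435, Mul(-1, 10416)), -1)), Mul(Function('L')(177), Pow(24937, -1))) = Add(Mul(-136, Pow(Add(-14435, Mul(-1, 10416)), -1)), Mul(128, Pow(24937, -1))) = Add(Mul(-136, Pow(Add(-14435, -10416), -1)), Mul(128, Rational(1, 24937))) = Add(Mul(-136, Pow(-24851, -1)), Rational(128, 24937)) = Add(Mul(-136, Rational(-1, 24851)), Rational(128, 24937)) = Add(Rational(136, 24851), Rational(128, 24937)) = Rational(6572360, 619709387)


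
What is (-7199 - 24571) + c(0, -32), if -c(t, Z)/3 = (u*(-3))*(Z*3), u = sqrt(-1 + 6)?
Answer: -31770 - 864*sqrt(5) ≈ -33702.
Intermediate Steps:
u = sqrt(5) ≈ 2.2361
c(t, Z) = 27*Z*sqrt(5) (c(t, Z) = -3*sqrt(5)*(-3)*Z*3 = -3*(-3*sqrt(5))*3*Z = -(-27)*Z*sqrt(5) = 27*Z*sqrt(5))
(-7199 - 24571) + c(0, -32) = (-7199 - 24571) + 27*(-32)*sqrt(5) = -31770 - 864*sqrt(5)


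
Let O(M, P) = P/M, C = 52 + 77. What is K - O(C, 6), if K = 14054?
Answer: 604320/43 ≈ 14054.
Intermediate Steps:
C = 129
K - O(C, 6) = 14054 - 6/129 = 14054 - 1*2/43 = 14054 - 2/43 = 604320/43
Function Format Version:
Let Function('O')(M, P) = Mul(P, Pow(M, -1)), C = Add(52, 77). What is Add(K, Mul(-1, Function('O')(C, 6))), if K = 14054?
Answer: Rational(604320, 43) ≈ 14054.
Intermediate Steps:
C = 129
Add(K, Mul(-1, Function('O')(C, 6))) = Add(14054, Mul(-1, Mul(6, Pow(129, -1)))) = Add(14054, Mul(-1, Mul(6, Rational(1, 129)))) = Add(14054, Mul(-1, Rational(2, 43))) = Add(14054, Rational(-2, 43)) = Rational(604320, 43)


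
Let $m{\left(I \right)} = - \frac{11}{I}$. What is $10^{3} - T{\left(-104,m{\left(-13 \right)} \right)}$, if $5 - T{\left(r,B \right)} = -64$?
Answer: $931$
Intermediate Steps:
$T{\left(r,B \right)} = 69$ ($T{\left(r,B \right)} = 5 - -64 = 5 + 64 = 69$)
$10^{3} - T{\left(-104,m{\left(-13 \right)} \right)} = 10^{3} - 69 = 1000 - 69 = 931$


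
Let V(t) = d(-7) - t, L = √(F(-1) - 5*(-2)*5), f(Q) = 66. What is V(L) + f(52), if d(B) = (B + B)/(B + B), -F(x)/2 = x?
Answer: 67 - 2*√13 ≈ 59.789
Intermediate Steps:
F(x) = -2*x
d(B) = 1 (d(B) = (2*B)/((2*B)) = (2*B)*(1/(2*B)) = 1)
L = 2*√13 (L = √(-2*(-1) - 5*(-2)*5) = √(2 + 10*5) = √(2 + 50) = √52 = 2*√13 ≈ 7.2111)
V(t) = 1 - t
V(L) + f(52) = (1 - 2*√13) + 66 = 67 - 2*√13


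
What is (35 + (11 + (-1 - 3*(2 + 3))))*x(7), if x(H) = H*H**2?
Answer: 10290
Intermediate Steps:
x(H) = H**3
(35 + (11 + (-1 - 3*(2 + 3))))*x(7) = (35 + (11 + (-1 - 3*(2 + 3))))*7**3 = (35 + (11 + (-1 - 3*5)))*343 = (35 + (11 + (-1 - 1*15)))*343 = (35 + (11 + (-1 - 15)))*343 = (35 + (11 - 16))*343 = (35 - 5)*343 = 30*343 = 10290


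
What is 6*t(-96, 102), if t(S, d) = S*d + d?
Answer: -58140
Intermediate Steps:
t(S, d) = d + S*d
6*t(-96, 102) = 6*(102*(1 - 96)) = 6*(102*(-95)) = 6*(-9690) = -58140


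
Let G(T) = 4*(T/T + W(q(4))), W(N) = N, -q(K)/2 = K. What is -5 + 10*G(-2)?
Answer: -285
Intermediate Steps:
q(K) = -2*K
G(T) = -28 (G(T) = 4*(T/T - 2*4) = 4*(1 - 8) = 4*(-7) = -28)
-5 + 10*G(-2) = -5 + 10*(-28) = -5 - 280 = -285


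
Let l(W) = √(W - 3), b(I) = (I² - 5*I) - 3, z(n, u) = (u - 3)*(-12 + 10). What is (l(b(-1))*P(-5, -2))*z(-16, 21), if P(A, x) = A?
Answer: 0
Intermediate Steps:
z(n, u) = 6 - 2*u (z(n, u) = (-3 + u)*(-2) = 6 - 2*u)
b(I) = -3 + I² - 5*I
l(W) = √(-3 + W)
(l(b(-1))*P(-5, -2))*z(-16, 21) = (√(-3 + (-3 + (-1)² - 5*(-1)))*(-5))*(6 - 2*21) = (√(-3 + (-3 + 1 + 5))*(-5))*(6 - 42) = (√(-3 + 3)*(-5))*(-36) = (√0*(-5))*(-36) = (0*(-5))*(-36) = 0*(-36) = 0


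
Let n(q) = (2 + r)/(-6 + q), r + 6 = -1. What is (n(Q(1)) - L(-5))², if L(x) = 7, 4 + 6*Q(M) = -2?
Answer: 1936/49 ≈ 39.510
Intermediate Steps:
r = -7 (r = -6 - 1 = -7)
Q(M) = -1 (Q(M) = -⅔ + (⅙)*(-2) = -⅔ - ⅓ = -1)
n(q) = -5/(-6 + q) (n(q) = (2 - 7)/(-6 + q) = -5/(-6 + q))
(n(Q(1)) - L(-5))² = (-5/(-6 - 1) - 1*7)² = (-5/(-7) - 7)² = (-5*(-⅐) - 7)² = (5/7 - 7)² = (-44/7)² = 1936/49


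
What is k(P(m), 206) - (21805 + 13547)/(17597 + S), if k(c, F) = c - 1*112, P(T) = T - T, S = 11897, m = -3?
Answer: -1669340/14747 ≈ -113.20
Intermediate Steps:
P(T) = 0
k(c, F) = -112 + c (k(c, F) = c - 112 = -112 + c)
k(P(m), 206) - (21805 + 13547)/(17597 + S) = (-112 + 0) - (21805 + 13547)/(17597 + 11897) = -112 - 35352/29494 = -112 - 1*17676/14747 = -112 - 17676/14747 = -1669340/14747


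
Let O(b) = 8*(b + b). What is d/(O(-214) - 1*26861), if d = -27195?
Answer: 1813/2019 ≈ 0.89797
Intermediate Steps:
O(b) = 16*b (O(b) = 8*(2*b) = 16*b)
d/(O(-214) - 1*26861) = -27195/(16*(-214) - 1*26861) = -27195/(-3424 - 26861) = -27195/(-30285) = -27195*(-1/30285) = 1813/2019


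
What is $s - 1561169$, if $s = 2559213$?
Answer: $998044$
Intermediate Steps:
$s - 1561169 = 2559213 - 1561169 = 998044$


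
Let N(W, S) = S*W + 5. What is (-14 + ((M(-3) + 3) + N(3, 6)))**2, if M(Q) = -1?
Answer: 121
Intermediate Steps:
N(W, S) = 5 + S*W
(-14 + ((M(-3) + 3) + N(3, 6)))**2 = (-14 + ((-1 + 3) + (5 + 6*3)))**2 = (-14 + (2 + (5 + 18)))**2 = (-14 + (2 + 23))**2 = (-14 + 25)**2 = 11**2 = 121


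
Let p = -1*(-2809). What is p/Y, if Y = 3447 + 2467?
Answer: 2809/5914 ≈ 0.47497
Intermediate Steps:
Y = 5914
p = 2809
p/Y = 2809/5914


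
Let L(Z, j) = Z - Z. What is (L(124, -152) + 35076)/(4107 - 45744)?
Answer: -11692/13879 ≈ -0.84242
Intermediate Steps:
L(Z, j) = 0
(L(124, -152) + 35076)/(4107 - 45744) = (0 + 35076)/(4107 - 45744) = 35076/(-41637) = 35076*(-1/41637) = -11692/13879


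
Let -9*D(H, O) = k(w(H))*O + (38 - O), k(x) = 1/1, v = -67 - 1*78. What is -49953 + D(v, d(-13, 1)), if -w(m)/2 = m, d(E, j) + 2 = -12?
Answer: -449615/9 ≈ -49957.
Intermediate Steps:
v = -145 (v = -67 - 78 = -145)
d(E, j) = -14 (d(E, j) = -2 - 12 = -14)
w(m) = -2*m
k(x) = 1
D(H, O) = -38/9 (D(H, O) = -(1*O + (38 - O))/9 = -(O + (38 - O))/9 = -1/9*38 = -38/9)
-49953 + D(v, d(-13, 1)) = -49953 - 38/9 = -449615/9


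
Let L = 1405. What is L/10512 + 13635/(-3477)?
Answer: -46148645/12183408 ≈ -3.7878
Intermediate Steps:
L/10512 + 13635/(-3477) = 1405/10512 + 13635/(-3477) = 1405*(1/10512) + 13635*(-1/3477) = 1405/10512 - 4545/1159 = -46148645/12183408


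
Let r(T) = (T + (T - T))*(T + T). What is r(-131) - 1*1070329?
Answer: -1036007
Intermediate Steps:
r(T) = 2*T² (r(T) = (T + 0)*(2*T) = T*(2*T) = 2*T²)
r(-131) - 1*1070329 = 2*(-131)² - 1*1070329 = 2*17161 - 1070329 = 34322 - 1070329 = -1036007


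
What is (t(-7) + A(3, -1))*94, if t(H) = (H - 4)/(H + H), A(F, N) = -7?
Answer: -4089/7 ≈ -584.14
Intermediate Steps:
t(H) = (-4 + H)/(2*H) (t(H) = (-4 + H)/((2*H)) = (-4 + H)*(1/(2*H)) = (-4 + H)/(2*H))
(t(-7) + A(3, -1))*94 = ((1/2)*(-4 - 7)/(-7) - 7)*94 = ((1/2)*(-1/7)*(-11) - 7)*94 = (11/14 - 7)*94 = -87/14*94 = -4089/7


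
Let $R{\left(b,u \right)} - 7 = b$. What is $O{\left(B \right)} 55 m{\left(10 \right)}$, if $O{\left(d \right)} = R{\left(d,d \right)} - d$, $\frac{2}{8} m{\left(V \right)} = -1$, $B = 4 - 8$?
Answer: $-1540$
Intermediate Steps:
$B = -4$ ($B = 4 - 8 = -4$)
$R{\left(b,u \right)} = 7 + b$
$m{\left(V \right)} = -4$ ($m{\left(V \right)} = 4 \left(-1\right) = -4$)
$O{\left(d \right)} = 7$ ($O{\left(d \right)} = \left(7 + d\right) - d = 7$)
$O{\left(B \right)} 55 m{\left(10 \right)} = 7 \cdot 55 \left(-4\right) = 385 \left(-4\right) = -1540$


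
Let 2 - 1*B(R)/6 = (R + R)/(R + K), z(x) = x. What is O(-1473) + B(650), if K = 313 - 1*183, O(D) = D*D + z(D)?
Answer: 2168258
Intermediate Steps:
O(D) = D + D² (O(D) = D*D + D = D² + D = D + D²)
K = 130 (K = 313 - 183 = 130)
B(R) = 12 - 12*R/(130 + R) (B(R) = 12 - 6*(R + R)/(R + 130) = 12 - 6*2*R/(130 + R) = 12 - 12*R/(130 + R))
O(-1473) + B(650) = -1473*(1 - 1473) + 1560/(130 + 650) = -1473*(-1472) + 1560/780 = 2168256 + 1560*(1/780) = 2168256 + 2 = 2168258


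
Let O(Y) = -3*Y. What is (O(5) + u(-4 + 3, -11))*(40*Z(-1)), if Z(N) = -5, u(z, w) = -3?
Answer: 3600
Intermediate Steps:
(O(5) + u(-4 + 3, -11))*(40*Z(-1)) = (-3*5 - 3)*(40*(-5)) = (-15 - 3)*(-200) = -18*(-200) = 3600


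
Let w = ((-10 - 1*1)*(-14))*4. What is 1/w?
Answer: 1/616 ≈ 0.0016234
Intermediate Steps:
w = 616 (w = ((-10 - 1)*(-14))*4 = -11*(-14)*4 = 154*4 = 616)
1/w = 1/616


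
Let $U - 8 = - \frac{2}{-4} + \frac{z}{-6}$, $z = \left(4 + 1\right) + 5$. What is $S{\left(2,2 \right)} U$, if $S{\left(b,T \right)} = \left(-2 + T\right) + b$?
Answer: $\frac{41}{3} \approx 13.667$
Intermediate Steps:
$S{\left(b,T \right)} = -2 + T + b$
$z = 10$ ($z = 5 + 5 = 10$)
$U = \frac{41}{6}$ ($U = 8 + \left(- \frac{2}{-4} + \frac{10}{-6}\right) = 8 + \left(\left(-2\right) \left(- \frac{1}{4}\right) + 10 \left(- \frac{1}{6}\right)\right) = 8 + \left(\frac{1}{2} - \frac{5}{3}\right) = 8 - \frac{7}{6} = \frac{41}{6} \approx 6.8333$)
$S{\left(2,2 \right)} U = \left(-2 + 2 + 2\right) \frac{41}{6} = 2 \cdot \frac{41}{6} = \frac{41}{3}$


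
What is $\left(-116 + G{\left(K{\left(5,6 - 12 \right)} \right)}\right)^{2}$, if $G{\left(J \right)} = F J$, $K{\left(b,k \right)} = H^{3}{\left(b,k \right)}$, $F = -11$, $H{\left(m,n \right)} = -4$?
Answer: $345744$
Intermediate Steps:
$K{\left(b,k \right)} = -64$ ($K{\left(b,k \right)} = \left(-4\right)^{3} = -64$)
$G{\left(J \right)} = - 11 J$
$\left(-116 + G{\left(K{\left(5,6 - 12 \right)} \right)}\right)^{2} = \left(-116 - -704\right)^{2} = \left(-116 + 704\right)^{2} = 588^{2} = 345744$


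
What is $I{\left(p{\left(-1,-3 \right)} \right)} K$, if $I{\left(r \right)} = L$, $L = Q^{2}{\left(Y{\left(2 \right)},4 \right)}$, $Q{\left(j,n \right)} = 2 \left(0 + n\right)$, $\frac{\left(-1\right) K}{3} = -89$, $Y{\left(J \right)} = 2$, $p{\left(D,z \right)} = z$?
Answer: $17088$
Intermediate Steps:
$K = 267$ ($K = \left(-3\right) \left(-89\right) = 267$)
$Q{\left(j,n \right)} = 2 n$
$L = 64$ ($L = \left(2 \cdot 4\right)^{2} = 8^{2} = 64$)
$I{\left(r \right)} = 64$
$I{\left(p{\left(-1,-3 \right)} \right)} K = 64 \cdot 267 = 17088$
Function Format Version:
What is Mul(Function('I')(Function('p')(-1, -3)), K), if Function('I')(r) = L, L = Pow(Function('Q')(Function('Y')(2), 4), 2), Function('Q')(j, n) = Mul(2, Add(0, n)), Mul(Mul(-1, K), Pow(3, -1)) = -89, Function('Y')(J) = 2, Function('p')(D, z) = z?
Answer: 17088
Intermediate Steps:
K = 267 (K = Mul(-3, -89) = 267)
Function('Q')(j, n) = Mul(2, n)
L = 64 (L = Pow(Mul(2, 4), 2) = Pow(8, 2) = 64)
Function('I')(r) = 64
Mul(Function('I')(Function('p')(-1, -3)), K) = Mul(64, 267) = 17088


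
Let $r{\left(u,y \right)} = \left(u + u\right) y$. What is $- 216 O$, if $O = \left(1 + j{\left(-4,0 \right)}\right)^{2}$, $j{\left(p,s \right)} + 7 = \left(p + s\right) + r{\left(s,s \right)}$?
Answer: $-21600$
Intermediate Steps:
$r{\left(u,y \right)} = 2 u y$
$j{\left(p,s \right)} = -7 + p + s + 2 s^{2}$ ($j{\left(p,s \right)} = -7 + \left(\left(p + s\right) + 2 s s\right) = -7 + \left(\left(p + s\right) + 2 s^{2}\right) = -7 + \left(p + s + 2 s^{2}\right) = -7 + p + s + 2 s^{2}$)
$O = 100$ ($O = \left(1 + \left(-7 - 4 + 0 + 2 \cdot 0^{2}\right)\right)^{2} = \left(1 + \left(-7 - 4 + 0 + 2 \cdot 0\right)\right)^{2} = \left(1 + \left(-7 - 4 + 0 + 0\right)\right)^{2} = \left(1 - 11\right)^{2} = \left(-10\right)^{2} = 100$)
$- 216 O = \left(-216\right) 100 = -21600$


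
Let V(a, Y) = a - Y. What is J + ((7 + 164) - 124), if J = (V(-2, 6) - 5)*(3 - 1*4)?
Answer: 60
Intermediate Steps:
J = 13 (J = ((-2 - 1*6) - 5)*(3 - 1*4) = ((-2 - 6) - 5)*(3 - 4) = (-8 - 5)*(-1) = -13*(-1) = 13)
J + ((7 + 164) - 124) = 13 + ((7 + 164) - 124) = 13 + (171 - 124) = 13 + 47 = 60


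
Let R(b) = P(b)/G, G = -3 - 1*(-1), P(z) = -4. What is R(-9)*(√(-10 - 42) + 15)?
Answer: 30 + 4*I*√13 ≈ 30.0 + 14.422*I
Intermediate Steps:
G = -2 (G = -3 + 1 = -2)
R(b) = 2 (R(b) = -4/(-2) = -4*(-½) = 2)
R(-9)*(√(-10 - 42) + 15) = 2*(√(-10 - 42) + 15) = 2*(√(-52) + 15) = 2*(2*I*√13 + 15) = 2*(15 + 2*I*√13) = 30 + 4*I*√13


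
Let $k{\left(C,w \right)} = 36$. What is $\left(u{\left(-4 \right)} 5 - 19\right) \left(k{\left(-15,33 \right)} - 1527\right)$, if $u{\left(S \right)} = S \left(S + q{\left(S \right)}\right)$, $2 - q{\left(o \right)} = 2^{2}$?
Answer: $-150591$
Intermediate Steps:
$q{\left(o \right)} = -2$ ($q{\left(o \right)} = 2 - 2^{2} = 2 - 4 = -2$)
$u{\left(S \right)} = S \left(-2 + S\right)$ ($u{\left(S \right)} = S \left(S - 2\right) = S \left(-2 + S\right)$)
$\left(u{\left(-4 \right)} 5 - 19\right) \left(k{\left(-15,33 \right)} - 1527\right) = \left(- 4 \left(-2 - 4\right) 5 - 19\right) \left(36 - 1527\right) = \left(\left(-4\right) \left(-6\right) 5 - 19\right) \left(-1491\right) = \left(24 \cdot 5 - 19\right) \left(-1491\right) = \left(120 - 19\right) \left(-1491\right) = 101 \left(-1491\right) = -150591$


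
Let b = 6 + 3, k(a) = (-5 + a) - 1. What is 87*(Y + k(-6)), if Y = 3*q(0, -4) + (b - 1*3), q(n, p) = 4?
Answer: 522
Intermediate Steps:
k(a) = -6 + a
b = 9
Y = 18 (Y = 3*4 + (9 - 1*3) = 12 + (9 - 3) = 12 + 6 = 18)
87*(Y + k(-6)) = 87*(18 + (-6 - 6)) = 87*(18 - 12) = 87*6 = 522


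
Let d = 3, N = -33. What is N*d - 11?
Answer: -110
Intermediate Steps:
N*d - 11 = -33*3 - 11 = -99 - 11 = -110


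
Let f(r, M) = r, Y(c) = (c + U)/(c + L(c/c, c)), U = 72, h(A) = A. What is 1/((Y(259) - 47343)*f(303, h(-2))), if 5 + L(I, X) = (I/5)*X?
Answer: -1529/21932894976 ≈ -6.9713e-8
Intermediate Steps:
L(I, X) = -5 + I*X/5 (L(I, X) = -5 + (I/5)*X = -5 + I*X/5)
Y(c) = (72 + c)/(-5 + 6*c/5) (Y(c) = (c + 72)/(c + (-5 + (c/c)*c/5)) = (72 + c)/(c + (-5 + (⅕)*1*c)) = (72 + c)/(c + (-5 + c/5)) = (72 + c)/(-5 + 6*c/5))
1/((Y(259) - 47343)*f(303, h(-2))) = 1/(5*(72 + 259)/(-25 + 6*259) - 47343*303) = (1/303)/(5*331/(-25 + 1554) - 47343) = (1/303)/(5*331/1529 - 47343) = (1/303)/(5*(1/1529)*331 - 47343) = (1/303)/(1655/1529 - 47343) = (1/303)/(-72385792/1529) = -1529/72385792*1/303 = -1529/21932894976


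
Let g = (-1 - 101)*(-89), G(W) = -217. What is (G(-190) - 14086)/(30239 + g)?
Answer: -14303/39317 ≈ -0.36379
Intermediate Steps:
g = 9078 (g = -102*(-89) = 9078)
(G(-190) - 14086)/(30239 + g) = (-217 - 14086)/(30239 + 9078) = -14303/39317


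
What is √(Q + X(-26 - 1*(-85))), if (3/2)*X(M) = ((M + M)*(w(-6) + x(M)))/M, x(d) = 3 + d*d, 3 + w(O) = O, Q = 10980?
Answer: 2*√35130/3 ≈ 124.95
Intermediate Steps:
w(O) = -3 + O
x(d) = 3 + d²
X(M) = -8 + 4*M²/3 (X(M) = 2*(((M + M)*((-3 - 6) + (3 + M²)))/M)/3 = 2*(((2*M)*(-9 + (3 + M²)))/M)/3 = 2*(((2*M)*(-6 + M²))/M)/3 = 2*((2*M*(-6 + M²))/M)/3 = 2*(-12 + 2*M²)/3 = -8 + 4*M²/3)
√(Q + X(-26 - 1*(-85))) = √(10980 + (-8 + 4*(-26 - 1*(-85))²/3)) = √(10980 + (-8 + 4*(-26 + 85)²/3)) = √(10980 + (-8 + (4/3)*59²)) = √(10980 + (-8 + (4/3)*3481)) = √(10980 + (-8 + 13924/3)) = √(10980 + 13900/3) = √(46840/3) = 2*√35130/3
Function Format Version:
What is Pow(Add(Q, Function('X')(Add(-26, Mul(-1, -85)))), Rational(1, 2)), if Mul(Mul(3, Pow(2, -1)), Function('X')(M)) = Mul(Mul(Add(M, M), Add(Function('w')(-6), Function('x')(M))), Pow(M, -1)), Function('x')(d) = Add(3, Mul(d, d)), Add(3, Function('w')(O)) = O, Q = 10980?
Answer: Mul(Rational(2, 3), Pow(35130, Rational(1, 2))) ≈ 124.95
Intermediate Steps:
Function('w')(O) = Add(-3, O)
Function('x')(d) = Add(3, Pow(d, 2))
Function('X')(M) = Add(-8, Mul(Rational(4, 3), Pow(M, 2))) (Function('X')(M) = Mul(Rational(2, 3), Mul(Mul(Add(M, M), Add(Add(-3, -6), Add(3, Pow(M, 2)))), Pow(M, -1))) = Mul(Rational(2, 3), Mul(Mul(Mul(2, M), Add(-9, Add(3, Pow(M, 2)))), Pow(M, -1))) = Mul(Rational(2, 3), Mul(Mul(Mul(2, M), Add(-6, Pow(M, 2))), Pow(M, -1))) = Mul(Rational(2, 3), Mul(Mul(2, M, Add(-6, Pow(M, 2))), Pow(M, -1))) = Mul(Rational(2, 3), Add(-12, Mul(2, Pow(M, 2)))) = Add(-8, Mul(Rational(4, 3), Pow(M, 2))))
Pow(Add(Q, Function('X')(Add(-26, Mul(-1, -85)))), Rational(1, 2)) = Pow(Add(10980, Add(-8, Mul(Rational(4, 3), Pow(Add(-26, Mul(-1, -85)), 2)))), Rational(1, 2)) = Pow(Add(10980, Add(-8, Mul(Rational(4, 3), Pow(Add(-26, 85), 2)))), Rational(1, 2)) = Pow(Add(10980, Add(-8, Mul(Rational(4, 3), Pow(59, 2)))), Rational(1, 2)) = Pow(Add(10980, Add(-8, Mul(Rational(4, 3), 3481))), Rational(1, 2)) = Pow(Add(10980, Add(-8, Rational(13924, 3))), Rational(1, 2)) = Pow(Add(10980, Rational(13900, 3)), Rational(1, 2)) = Pow(Rational(46840, 3), Rational(1, 2)) = Mul(Rational(2, 3), Pow(35130, Rational(1, 2)))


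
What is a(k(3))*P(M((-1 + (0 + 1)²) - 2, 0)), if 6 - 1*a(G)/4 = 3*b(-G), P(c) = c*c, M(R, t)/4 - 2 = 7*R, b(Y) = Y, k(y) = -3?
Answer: -27648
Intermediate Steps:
M(R, t) = 8 + 28*R (M(R, t) = 8 + 4*(7*R) = 8 + 28*R)
P(c) = c²
a(G) = 24 + 12*G (a(G) = 24 - 12*(-G) = 24 - (-12)*G = 24 + 12*G)
a(k(3))*P(M((-1 + (0 + 1)²) - 2, 0)) = (24 + 12*(-3))*(8 + 28*((-1 + (0 + 1)²) - 2))² = (24 - 36)*(8 + 28*((-1 + 1²) - 2))² = -12*(8 + 28*((-1 + 1) - 2))² = -12*(8 + 28*(0 - 2))² = -12*(8 + 28*(-2))² = -12*(8 - 56)² = -12*(-48)² = -12*2304 = -27648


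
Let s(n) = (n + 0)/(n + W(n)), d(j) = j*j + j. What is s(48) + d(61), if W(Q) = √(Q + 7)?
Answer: 8508022/2249 - 48*√55/2249 ≈ 3782.9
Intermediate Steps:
W(Q) = √(7 + Q)
d(j) = j + j² (d(j) = j² + j = j + j²)
s(n) = n/(n + √(7 + n)) (s(n) = (n + 0)/(n + √(7 + n)) = n/(n + √(7 + n)))
s(48) + d(61) = 48/(48 + √(7 + 48)) + 61*(1 + 61) = 48/(48 + √55) + 61*62 = 48/(48 + √55) + 3782 = 3782 + 48/(48 + √55)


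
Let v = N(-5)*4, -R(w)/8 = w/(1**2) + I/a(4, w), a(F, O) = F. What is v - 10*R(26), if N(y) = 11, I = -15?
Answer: 1824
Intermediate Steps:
R(w) = 30 - 8*w (R(w) = -8*(w/(1**2) - 15/4) = -8*(w/1 - 15*1/4) = -8*(w*1 - 15/4) = -8*(w - 15/4) = -8*(-15/4 + w) = 30 - 8*w)
v = 44 (v = 11*4 = 44)
v - 10*R(26) = 44 - 10*(30 - 8*26) = 44 - 10*(30 - 208) = 44 - 10*(-178) = 44 + 1780 = 1824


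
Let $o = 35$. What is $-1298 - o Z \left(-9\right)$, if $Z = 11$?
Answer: $2167$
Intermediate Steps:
$-1298 - o Z \left(-9\right) = -1298 - 35 \cdot 11 \left(-9\right) = -1298 - 385 \left(-9\right) = -1298 - -3465 = -1298 + 3465 = 2167$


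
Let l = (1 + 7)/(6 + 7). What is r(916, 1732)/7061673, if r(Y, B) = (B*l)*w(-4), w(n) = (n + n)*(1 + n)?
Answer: 110848/30600583 ≈ 0.0036224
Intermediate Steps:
w(n) = 2*n*(1 + n) (w(n) = (2*n)*(1 + n) = 2*n*(1 + n))
l = 8/13 ≈ 0.61539
r(Y, B) = 192*B/13 (r(Y, B) = (B*(8/13))*(2*(-4)*(1 - 4)) = (8*B/13)*(2*(-4)*(-3)) = (8*B/13)*24 = 192*B/13)
r(916, 1732)/7061673 = ((192/13)*1732)/7061673 = (332544/13)*(1/7061673) = 110848/30600583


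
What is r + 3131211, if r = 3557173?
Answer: 6688384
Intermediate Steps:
r + 3131211 = 3557173 + 3131211 = 6688384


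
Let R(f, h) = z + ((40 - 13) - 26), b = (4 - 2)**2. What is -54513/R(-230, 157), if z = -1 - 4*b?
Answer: 54513/16 ≈ 3407.1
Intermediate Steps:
b = 4 (b = 2**2 = 4)
z = -17 (z = -1 - 4*4 = -1 - 16 = -17)
R(f, h) = -16 (R(f, h) = -17 + ((40 - 13) - 26) = -17 + (27 - 26) = -17 + 1 = -16)
-54513/R(-230, 157) = -54513/(-16) = -54513*(-1/16) = 54513/16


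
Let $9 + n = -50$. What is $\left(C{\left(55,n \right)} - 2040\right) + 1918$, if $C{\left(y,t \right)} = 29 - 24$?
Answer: $-117$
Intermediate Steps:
$n = -59$ ($n = -9 - 50 = -59$)
$C{\left(y,t \right)} = 5$ ($C{\left(y,t \right)} = 29 - 24 = 5$)
$\left(C{\left(55,n \right)} - 2040\right) + 1918 = \left(5 - 2040\right) + 1918 = -2035 + 1918 = -117$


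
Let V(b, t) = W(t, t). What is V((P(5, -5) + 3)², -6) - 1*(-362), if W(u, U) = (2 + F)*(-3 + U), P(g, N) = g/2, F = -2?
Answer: 362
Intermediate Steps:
P(g, N) = g/2 (P(g, N) = g*(½) = g/2)
W(u, U) = 0 (W(u, U) = (2 - 2)*(-3 + U) = 0*(-3 + U) = 0)
V(b, t) = 0
V((P(5, -5) + 3)², -6) - 1*(-362) = 0 - 1*(-362) = 0 + 362 = 362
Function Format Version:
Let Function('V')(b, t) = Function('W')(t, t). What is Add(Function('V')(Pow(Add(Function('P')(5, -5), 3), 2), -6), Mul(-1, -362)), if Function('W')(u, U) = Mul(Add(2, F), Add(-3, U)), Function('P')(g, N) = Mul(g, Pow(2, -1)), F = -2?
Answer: 362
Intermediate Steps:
Function('P')(g, N) = Mul(Rational(1, 2), g) (Function('P')(g, N) = Mul(g, Rational(1, 2)) = Mul(Rational(1, 2), g))
Function('W')(u, U) = 0 (Function('W')(u, U) = Mul(Add(2, -2), Add(-3, U)) = Mul(0, Add(-3, U)) = 0)
Function('V')(b, t) = 0
Add(Function('V')(Pow(Add(Function('P')(5, -5), 3), 2), -6), Mul(-1, -362)) = Add(0, Mul(-1, -362)) = Add(0, 362) = 362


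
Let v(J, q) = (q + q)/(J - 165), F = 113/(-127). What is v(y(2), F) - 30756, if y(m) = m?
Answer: -636679730/20701 ≈ -30756.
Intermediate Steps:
F = -113/127 (F = 113*(-1/127) = -113/127 ≈ -0.88976)
v(J, q) = 2*q/(-165 + J) (v(J, q) = (2*q)/(-165 + J) = 2*q/(-165 + J))
v(y(2), F) - 30756 = 2*(-113/127)/(-165 + 2) - 30756 = 2*(-113/127)/(-163) - 30756 = 2*(-113/127)*(-1/163) - 30756 = 226/20701 - 30756 = -636679730/20701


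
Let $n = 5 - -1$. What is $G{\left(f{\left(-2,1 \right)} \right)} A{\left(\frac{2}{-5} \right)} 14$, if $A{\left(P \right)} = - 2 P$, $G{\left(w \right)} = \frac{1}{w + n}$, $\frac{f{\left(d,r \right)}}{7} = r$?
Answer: $\frac{56}{65} \approx 0.86154$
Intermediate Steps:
$f{\left(d,r \right)} = 7 r$
$n = 6$ ($n = 5 + 1 = 6$)
$G{\left(w \right)} = \frac{1}{6 + w}$ ($G{\left(w \right)} = \frac{1}{w + 6} = \frac{1}{6 + w}$)
$G{\left(f{\left(-2,1 \right)} \right)} A{\left(\frac{2}{-5} \right)} 14 = \frac{\left(-2\right) \frac{2}{-5}}{6 + 7 \cdot 1} \cdot 14 = \frac{\left(-2\right) 2 \left(- \frac{1}{5}\right)}{6 + 7} \cdot 14 = \frac{\left(-2\right) \left(- \frac{2}{5}\right)}{13} \cdot 14 = \frac{1}{13} \cdot \frac{4}{5} \cdot 14 = \frac{4}{65} \cdot 14 = \frac{56}{65}$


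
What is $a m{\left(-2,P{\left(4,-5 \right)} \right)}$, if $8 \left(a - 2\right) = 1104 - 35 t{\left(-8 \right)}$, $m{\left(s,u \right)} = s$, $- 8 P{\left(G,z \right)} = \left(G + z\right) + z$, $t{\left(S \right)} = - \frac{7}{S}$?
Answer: $- \frac{8715}{32} \approx -272.34$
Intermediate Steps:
$P{\left(G,z \right)} = - \frac{z}{4} - \frac{G}{8}$ ($P{\left(G,z \right)} = - \frac{\left(G + z\right) + z}{8} = - \frac{G + 2 z}{8} = - \frac{z}{4} - \frac{G}{8}$)
$a = \frac{8715}{64}$ ($a = 2 + \frac{1104 - 35 \left(- \frac{7}{-8}\right)}{8} = 2 + \frac{1104 - 35 \left(\left(-7\right) \left(- \frac{1}{8}\right)\right)}{8} = 2 + \frac{1104 - \frac{245}{8}}{8} = 2 + \frac{1}{8} \cdot \frac{8587}{8} = 2 + \frac{8587}{64} = \frac{8715}{64} \approx 136.17$)
$a m{\left(-2,P{\left(4,-5 \right)} \right)} = \frac{8715}{64} \left(-2\right) = - \frac{8715}{32}$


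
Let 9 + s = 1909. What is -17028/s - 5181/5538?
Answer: -8678747/876850 ≈ -9.8976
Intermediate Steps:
s = 1900 (s = -9 + 1909 = 1900)
-17028/s - 5181/5538 = -17028/1900 - 5181/5538 = -17028*1/1900 - 5181*1/5538 = -4257/475 - 1727/1846 = -8678747/876850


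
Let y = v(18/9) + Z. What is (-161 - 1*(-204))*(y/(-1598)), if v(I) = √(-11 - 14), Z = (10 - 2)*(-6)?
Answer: 1032/799 - 215*I/1598 ≈ 1.2916 - 0.13454*I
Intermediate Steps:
Z = -48 (Z = 8*(-6) = -48)
v(I) = 5*I (v(I) = √(-25) = 5*I)
y = -48 + 5*I (y = 5*I - 48 = -48 + 5*I ≈ -48.0 + 5.0*I)
(-161 - 1*(-204))*(y/(-1598)) = (-161 - 1*(-204))*((-48 + 5*I)/(-1598)) = (-161 + 204)*((-48 + 5*I)*(-1/1598)) = 43*(24/799 - 5*I/1598) = 1032/799 - 215*I/1598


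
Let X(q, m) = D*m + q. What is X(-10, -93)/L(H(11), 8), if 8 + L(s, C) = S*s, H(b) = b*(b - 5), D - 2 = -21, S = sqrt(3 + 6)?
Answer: 1757/190 ≈ 9.2474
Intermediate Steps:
S = 3 (S = sqrt(9) = 3)
D = -19 (D = 2 - 21 = -19)
X(q, m) = q - 19*m (X(q, m) = -19*m + q = q - 19*m)
H(b) = b*(-5 + b)
L(s, C) = -8 + 3*s
X(-10, -93)/L(H(11), 8) = (-10 - 19*(-93))/(-8 + 3*(11*(-5 + 11))) = (-10 + 1767)/(-8 + 3*(11*6)) = 1757/(-8 + 3*66) = 1757/(-8 + 198) = 1757/190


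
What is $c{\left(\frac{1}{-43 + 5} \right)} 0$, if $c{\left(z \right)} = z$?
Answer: $0$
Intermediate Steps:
$c{\left(\frac{1}{-43 + 5} \right)} 0 = \frac{1}{-43 + 5} \cdot 0 = \frac{1}{-38} \cdot 0 = \left(- \frac{1}{38}\right) 0 = 0$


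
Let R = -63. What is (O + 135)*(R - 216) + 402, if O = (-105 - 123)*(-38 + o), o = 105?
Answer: 4224741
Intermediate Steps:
O = -15276 (O = (-105 - 123)*(-38 + 105) = -228*67 = -15276)
(O + 135)*(R - 216) + 402 = (-15276 + 135)*(-63 - 216) + 402 = -15141*(-279) + 402 = 4224339 + 402 = 4224741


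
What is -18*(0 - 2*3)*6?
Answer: 648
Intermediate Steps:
-18*(0 - 2*3)*6 = -18*(0 - 6)*6 = -18*(-6)*6 = -3*(-36)*6 = 108*6 = 648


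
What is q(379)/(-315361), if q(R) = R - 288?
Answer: -91/315361 ≈ -0.00028856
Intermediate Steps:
q(R) = -288 + R
q(379)/(-315361) = (-288 + 379)/(-315361) = 91*(-1/315361) = -91/315361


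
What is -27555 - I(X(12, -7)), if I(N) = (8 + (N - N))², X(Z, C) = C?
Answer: -27619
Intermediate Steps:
I(N) = 64 (I(N) = (8 + 0)² = 8² = 64)
-27555 - I(X(12, -7)) = -27555 - 1*64 = -27555 - 64 = -27619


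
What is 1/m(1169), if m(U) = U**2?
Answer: 1/1366561 ≈ 7.3176e-7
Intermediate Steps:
1/m(1169) = 1/(1169**2) = 1/1366561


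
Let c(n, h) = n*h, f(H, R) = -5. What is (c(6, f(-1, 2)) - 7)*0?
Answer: 0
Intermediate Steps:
c(n, h) = h*n
(c(6, f(-1, 2)) - 7)*0 = (-5*6 - 7)*0 = (-30 - 7)*0 = -37*0 = 0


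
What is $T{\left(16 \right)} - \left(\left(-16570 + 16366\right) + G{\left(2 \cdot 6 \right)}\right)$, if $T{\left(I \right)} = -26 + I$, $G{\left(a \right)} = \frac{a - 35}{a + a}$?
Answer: $\frac{4679}{24} \approx 194.96$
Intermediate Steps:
$G{\left(a \right)} = \frac{-35 + a}{2 a}$
$T{\left(16 \right)} - \left(\left(-16570 + 16366\right) + G{\left(2 \cdot 6 \right)}\right) = \left(-26 + 16\right) - \left(\left(-16570 + 16366\right) + \frac{-35 + 2 \cdot 6}{2 \cdot 2 \cdot 6}\right) = -10 - \left(-204 + \frac{-35 + 12}{2 \cdot 12}\right) = -10 - \left(-204 + \frac{1}{2} \cdot \frac{1}{12} \left(-23\right)\right) = -10 - \left(-204 - \frac{23}{24}\right) = -10 - - \frac{4919}{24} = -10 + \frac{4919}{24} = \frac{4679}{24}$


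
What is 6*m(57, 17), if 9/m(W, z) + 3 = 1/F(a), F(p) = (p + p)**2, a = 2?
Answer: -864/47 ≈ -18.383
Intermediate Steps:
F(p) = 4*p**2 (F(p) = (2*p)**2 = 4*p**2)
m(W, z) = -144/47 (m(W, z) = 9/(-3 + 1/(4*2**2)) = 9/(-3 + 1/(4*4)) = 9/(-3 + 1/16) = 9/(-47/16) = 9*(-16/47) = -144/47)
6*m(57, 17) = 6*(-144/47) = -864/47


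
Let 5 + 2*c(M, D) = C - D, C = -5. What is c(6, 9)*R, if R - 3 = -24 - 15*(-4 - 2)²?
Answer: 10659/2 ≈ 5329.5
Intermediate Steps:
c(M, D) = -5 - D/2 (c(M, D) = -5/2 + (-5 - D)/2 = -5/2 + (-5/2 - D/2) = -5 - D/2)
R = -561 (R = 3 + (-24 - 15*(-4 - 2)²) = 3 + (-24 - 15*(-6)²) = 3 + (-24 - 15*36) = 3 + (-24 - 540) = 3 - 564 = -561)
c(6, 9)*R = (-5 - ½*9)*(-561) = (-5 - 9/2)*(-561) = -19/2*(-561) = 10659/2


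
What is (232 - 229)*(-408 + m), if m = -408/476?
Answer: -8586/7 ≈ -1226.6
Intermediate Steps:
m = -6/7 (m = -408*1/476 = -6/7 ≈ -0.85714)
(232 - 229)*(-408 + m) = (232 - 229)*(-408 - 6/7) = 3*(-2862/7) = -8586/7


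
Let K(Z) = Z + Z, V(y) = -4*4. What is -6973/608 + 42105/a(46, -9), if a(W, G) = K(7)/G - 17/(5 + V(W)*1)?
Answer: -133389007/32 ≈ -4.1684e+6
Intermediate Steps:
V(y) = -16
K(Z) = 2*Z
a(W, G) = 17/11 + 14/G (a(W, G) = (2*7)/G - 17/(5 - 16*1) = 14/G - 17/(5 - 16) = 14/G - 17/(-11) = 14/G - 17*(-1/11) = 14/G + 17/11 = 17/11 + 14/G)
-6973/608 + 42105/a(46, -9) = -6973/608 + 42105/(17/11 + 14/(-9)) = -6973*1/608 + 42105/(17/11 + 14*(-⅑)) = -367/32 + 42105/(17/11 - 14/9) = -367/32 + 42105/(-1/99) = -367/32 + 42105*(-99) = -367/32 - 4168395 = -133389007/32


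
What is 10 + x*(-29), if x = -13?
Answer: 387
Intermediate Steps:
10 + x*(-29) = 10 - 13*(-29) = 10 + 377 = 387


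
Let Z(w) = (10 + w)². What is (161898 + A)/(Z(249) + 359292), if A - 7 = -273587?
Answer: -111682/426373 ≈ -0.26193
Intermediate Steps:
A = -273580 (A = 7 - 273587 = -273580)
(161898 + A)/(Z(249) + 359292) = (161898 - 273580)/((10 + 249)² + 359292) = -111682/(259² + 359292) = -111682/(67081 + 359292) = -111682/426373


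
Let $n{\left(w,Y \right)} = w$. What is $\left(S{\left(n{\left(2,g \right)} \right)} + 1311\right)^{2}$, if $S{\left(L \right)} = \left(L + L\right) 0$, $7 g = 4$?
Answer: $1718721$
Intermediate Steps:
$g = \frac{4}{7}$ ($g = \frac{1}{7} \cdot 4 = \frac{4}{7} \approx 0.57143$)
$S{\left(L \right)} = 0$ ($S{\left(L \right)} = 2 L 0 = 0$)
$\left(S{\left(n{\left(2,g \right)} \right)} + 1311\right)^{2} = \left(0 + 1311\right)^{2} = 1311^{2} = 1718721$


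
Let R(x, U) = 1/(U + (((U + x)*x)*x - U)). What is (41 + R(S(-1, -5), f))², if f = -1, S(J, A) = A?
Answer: 37810201/22500 ≈ 1680.5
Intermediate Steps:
R(x, U) = 1/(x²*(U + x)) (R(x, U) = 1/(U + ((x*(U + x))*x - U)) = 1/(U + (x²*(U + x) - U)) = 1/(U + (-U + x²*(U + x))) = 1/(x²*(U + x)))
(41 + R(S(-1, -5), f))² = (41 + 1/((-5)²*(-1 - 5)))² = (41 + (1/25)/(-6))² = (41 + (1/25)*(-⅙))² = (41 - 1/150)² = (6149/150)² = 37810201/22500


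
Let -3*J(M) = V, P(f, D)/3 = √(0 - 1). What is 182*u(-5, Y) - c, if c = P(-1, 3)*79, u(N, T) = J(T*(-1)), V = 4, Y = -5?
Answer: -728/3 - 237*I ≈ -242.67 - 237.0*I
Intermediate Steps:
P(f, D) = 3*I (P(f, D) = 3*√(0 - 1) = 3*√(-1) = 3*I)
J(M) = -4/3 (J(M) = -⅓*4 = -4/3)
u(N, T) = -4/3
c = 237*I (c = (3*I)*79 = 237*I ≈ 237.0*I)
182*u(-5, Y) - c = 182*(-4/3) - 237*I = -728/3 - 237*I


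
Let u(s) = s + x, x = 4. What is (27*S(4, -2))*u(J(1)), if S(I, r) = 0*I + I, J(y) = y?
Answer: 540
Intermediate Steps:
S(I, r) = I (S(I, r) = 0 + I = I)
u(s) = 4 + s (u(s) = s + 4 = 4 + s)
(27*S(4, -2))*u(J(1)) = (27*4)*(4 + 1) = 108*5 = 540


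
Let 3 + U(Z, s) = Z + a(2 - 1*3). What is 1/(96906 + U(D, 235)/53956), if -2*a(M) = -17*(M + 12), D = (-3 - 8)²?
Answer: 2296/222496185 ≈ 1.0319e-5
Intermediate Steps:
D = 121 (D = (-11)² = 121)
a(M) = 102 + 17*M/2 (a(M) = -(-17)*(M + 12)/2 = -(-17)*(12 + M)/2 = -(-204 - 17*M)/2 = 102 + 17*M/2)
U(Z, s) = 181/2 + Z (U(Z, s) = -3 + (Z + (102 + 17*(2 - 1*3)/2)) = -3 + (Z + (102 + 17*(2 - 3)/2)) = -3 + (Z + (102 + (17/2)*(-1))) = -3 + (Z + (102 - 17/2)) = -3 + (Z + 187/2) = -3 + (187/2 + Z) = 181/2 + Z)
1/(96906 + U(D, 235)/53956) = 1/(96906 + (181/2 + 121)/53956) = 1/(96906 + (423/2)*(1/53956)) = 1/(96906 + 9/2296) = 1/(222496185/2296) = 2296/222496185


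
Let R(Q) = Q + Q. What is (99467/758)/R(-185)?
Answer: -99467/280460 ≈ -0.35466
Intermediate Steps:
R(Q) = 2*Q
(99467/758)/R(-185) = (99467/758)/((2*(-185))) = (99467*(1/758))/(-370) = (99467/758)*(-1/370) = -99467/280460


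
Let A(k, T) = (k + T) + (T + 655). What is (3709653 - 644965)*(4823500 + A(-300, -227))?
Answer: 14782219163888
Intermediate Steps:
A(k, T) = 655 + k + 2*T (A(k, T) = (T + k) + (655 + T) = 655 + k + 2*T)
(3709653 - 644965)*(4823500 + A(-300, -227)) = (3709653 - 644965)*(4823500 + (655 - 300 + 2*(-227))) = 3064688*(4823500 + (655 - 300 - 454)) = 3064688*(4823500 - 99) = 3064688*4823401 = 14782219163888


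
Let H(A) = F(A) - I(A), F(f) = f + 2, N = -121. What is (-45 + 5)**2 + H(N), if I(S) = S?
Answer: 1602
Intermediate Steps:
F(f) = 2 + f
H(A) = 2 (H(A) = (2 + A) - A = 2)
(-45 + 5)**2 + H(N) = (-45 + 5)**2 + 2 = (-40)**2 + 2 = 1600 + 2 = 1602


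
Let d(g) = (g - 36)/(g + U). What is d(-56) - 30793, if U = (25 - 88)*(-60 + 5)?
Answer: -104973429/3409 ≈ -30793.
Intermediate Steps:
U = 3465 (U = -63*(-55) = 3465)
d(g) = (-36 + g)/(3465 + g) (d(g) = (g - 36)/(g + 3465) = (-36 + g)/(3465 + g))
d(-56) - 30793 = (-36 - 56)/(3465 - 56) - 30793 = -92/3409 - 30793 = -104973429/3409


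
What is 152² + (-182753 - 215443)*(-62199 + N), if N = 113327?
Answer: -20358941984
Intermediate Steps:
152² + (-182753 - 215443)*(-62199 + N) = 152² + (-182753 - 215443)*(-62199 + 113327) = 23104 - 398196*51128 = 23104 - 20358965088 = -20358941984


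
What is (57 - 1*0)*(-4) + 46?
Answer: -182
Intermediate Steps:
(57 - 1*0)*(-4) + 46 = (57 + 0)*(-4) + 46 = 57*(-4) + 46 = -228 + 46 = -182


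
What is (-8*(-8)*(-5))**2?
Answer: 102400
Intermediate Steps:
(-8*(-8)*(-5))**2 = (64*(-5))**2 = (-320)**2 = 102400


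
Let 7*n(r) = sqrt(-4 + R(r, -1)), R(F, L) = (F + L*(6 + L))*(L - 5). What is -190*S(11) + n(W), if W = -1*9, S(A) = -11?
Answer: 2090 + 4*sqrt(5)/7 ≈ 2091.3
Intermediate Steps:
W = -9
R(F, L) = (-5 + L)*(F + L*(6 + L)) (R(F, L) = (F + L*(6 + L))*(-5 + L) = (-5 + L)*(F + L*(6 + L)))
n(r) = sqrt(26 - 6*r)/7 (n(r) = sqrt(-4 + ((-1)**2 + (-1)**3 - 30*(-1) - 5*r + r*(-1)))/7 = sqrt(-4 + (1 - 1 + 30 - 5*r - r))/7 = sqrt(-4 + (30 - 6*r))/7 = sqrt(26 - 6*r)/7)
-190*S(11) + n(W) = -190*(-11) + sqrt(26 - 6*(-9))/7 = 2090 + sqrt(26 + 54)/7 = 2090 + sqrt(80)/7 = 2090 + (4*sqrt(5))/7 = 2090 + 4*sqrt(5)/7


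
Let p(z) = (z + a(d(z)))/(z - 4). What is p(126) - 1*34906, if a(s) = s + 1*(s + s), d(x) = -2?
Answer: -2129206/61 ≈ -34905.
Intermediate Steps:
a(s) = 3*s (a(s) = s + 1*(2*s) = s + 2*s = 3*s)
p(z) = (-6 + z)/(-4 + z) (p(z) = (z + 3*(-2))/(z - 4) = (z - 6)/(-4 + z) = (-6 + z)/(-4 + z))
p(126) - 1*34906 = (-6 + 126)/(-4 + 126) - 1*34906 = 120/122 - 34906 = (1/122)*120 - 34906 = 60/61 - 34906 = -2129206/61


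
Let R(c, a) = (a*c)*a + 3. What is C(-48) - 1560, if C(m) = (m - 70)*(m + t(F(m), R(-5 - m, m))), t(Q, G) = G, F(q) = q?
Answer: -11686746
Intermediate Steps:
R(c, a) = 3 + c*a**2 (R(c, a) = c*a**2 + 3 = 3 + c*a**2)
C(m) = (-70 + m)*(3 + m + m**2*(-5 - m)) (C(m) = (m - 70)*(m + (3 + (-5 - m)*m**2)) = (-70 + m)*(m + (3 + m**2*(-5 - m))) = (-70 + m)*(3 + m + m**2*(-5 - m)))
C(-48) - 1560 = (-210 - 1*(-48)**4 - 67*(-48) + 65*(-48)**3 + 351*(-48)**2) - 1560 = (-210 - 1*5308416 + 3216 + 65*(-110592) + 351*2304) - 1560 = (-210 - 5308416 + 3216 - 7188480 + 808704) - 1560 = -11685186 - 1560 = -11686746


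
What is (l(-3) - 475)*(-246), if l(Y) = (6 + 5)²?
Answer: 87084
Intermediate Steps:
l(Y) = 121 (l(Y) = 11² = 121)
(l(-3) - 475)*(-246) = (121 - 475)*(-246) = -354*(-246) = 87084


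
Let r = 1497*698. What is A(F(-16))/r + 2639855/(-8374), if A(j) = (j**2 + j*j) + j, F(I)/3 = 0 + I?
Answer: -459727023865/1458340474 ≈ -315.24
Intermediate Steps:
F(I) = 3*I (F(I) = 3*(0 + I) = 3*I)
r = 1044906
A(j) = j + 2*j**2 (A(j) = (j**2 + j**2) + j = 2*j**2 + j = j + 2*j**2)
A(F(-16))/r + 2639855/(-8374) = ((3*(-16))*(1 + 2*(3*(-16))))/1044906 + 2639855/(-8374) = -48*(1 + 2*(-48))*(1/1044906) + 2639855*(-1/8374) = -48*(1 - 96)*(1/1044906) - 2639855/8374 = -48*(-95)*(1/1044906) - 2639855/8374 = 4560*(1/1044906) - 2639855/8374 = 760/174151 - 2639855/8374 = -459727023865/1458340474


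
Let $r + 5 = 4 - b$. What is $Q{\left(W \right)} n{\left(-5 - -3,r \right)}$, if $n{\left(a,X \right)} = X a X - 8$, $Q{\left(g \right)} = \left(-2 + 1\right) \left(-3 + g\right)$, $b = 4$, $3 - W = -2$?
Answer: $116$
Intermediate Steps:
$W = 5$ ($W = 3 - -2 = 3 + 2 = 5$)
$r = -5$ ($r = -5 + \left(4 - 4\right) = -5 + 0 = -5$)
$Q{\left(g \right)} = 3 - g$ ($Q{\left(g \right)} = - (-3 + g) = 3 - g$)
$n{\left(a,X \right)} = -8 + a X^{2}$ ($n{\left(a,X \right)} = a X^{2} - 8 = -8 + a X^{2}$)
$Q{\left(W \right)} n{\left(-5 - -3,r \right)} = \left(3 - 5\right) \left(-8 + \left(-5 - -3\right) \left(-5\right)^{2}\right) = \left(3 - 5\right) \left(-8 + \left(-5 + 3\right) 25\right) = - 2 \left(-8 - 50\right) = \left(-2\right) \left(-58\right) = 116$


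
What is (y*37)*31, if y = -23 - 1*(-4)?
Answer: -21793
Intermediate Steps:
y = -19 (y = -23 + 4 = -19)
(y*37)*31 = -19*37*31 = -703*31 = -21793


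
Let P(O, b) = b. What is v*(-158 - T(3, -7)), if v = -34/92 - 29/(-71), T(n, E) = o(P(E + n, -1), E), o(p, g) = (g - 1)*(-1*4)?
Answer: -12065/1633 ≈ -7.3882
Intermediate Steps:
o(p, g) = 4 - 4*g (o(p, g) = (-1 + g)*(-4) = 4 - 4*g)
T(n, E) = 4 - 4*E
v = 127/3266 (v = -34*1/92 - 29*(-1/71) = -17/46 + 29/71 = 127/3266 ≈ 0.038885)
v*(-158 - T(3, -7)) = 127*(-158 - (4 - 4*(-7)))/3266 = 127*(-158 - (4 + 28))/3266 = 127*(-158 - 1*32)/3266 = 127*(-158 - 32)/3266 = (127/3266)*(-190) = -12065/1633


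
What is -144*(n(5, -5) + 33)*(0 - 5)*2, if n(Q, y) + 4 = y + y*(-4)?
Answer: 63360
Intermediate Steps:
n(Q, y) = -4 - 3*y (n(Q, y) = -4 + (y + y*(-4)) = -4 + (y - 4*y) = -4 - 3*y)
-144*(n(5, -5) + 33)*(0 - 5)*2 = -144*((-4 - 3*(-5)) + 33)*(0 - 5)*2 = -144*((-4 + 15) + 33)*(-5*2) = -144*(11 + 33)*(-10) = -6336*(-10) = -144*(-440) = 63360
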